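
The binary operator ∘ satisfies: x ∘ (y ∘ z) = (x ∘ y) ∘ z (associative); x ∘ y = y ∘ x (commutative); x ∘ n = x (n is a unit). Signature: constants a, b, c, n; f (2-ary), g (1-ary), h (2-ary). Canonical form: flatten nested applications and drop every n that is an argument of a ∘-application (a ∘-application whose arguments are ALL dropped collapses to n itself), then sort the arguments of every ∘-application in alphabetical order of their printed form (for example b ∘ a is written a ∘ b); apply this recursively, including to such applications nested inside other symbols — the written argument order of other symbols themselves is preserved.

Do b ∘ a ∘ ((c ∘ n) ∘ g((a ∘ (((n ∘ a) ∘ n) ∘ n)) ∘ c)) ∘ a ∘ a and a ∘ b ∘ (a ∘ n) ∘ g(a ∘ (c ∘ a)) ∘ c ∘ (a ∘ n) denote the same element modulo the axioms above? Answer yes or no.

Left:  b ∘ a ∘ ((c ∘ n) ∘ g((a ∘ (((n ∘ a) ∘ n) ∘ n)) ∘ c)) ∘ a ∘ a
  Un-nest:  b ∘ a ∘ c ∘ n ∘ g((a ∘ (((n ∘ a) ∘ n) ∘ n)) ∘ c) ∘ a ∘ a
  Inside:  g((a ∘ (((n ∘ a) ∘ n) ∘ n)) ∘ c)  →  g(a ∘ a ∘ c)
  Units out:  drop n
  Sort arguments:  a ∘ a ∘ a ∘ b ∘ c ∘ g(a ∘ a ∘ c)
Right:  a ∘ b ∘ (a ∘ n) ∘ g(a ∘ (c ∘ a)) ∘ c ∘ (a ∘ n)
  Flatten:  a ∘ b ∘ a ∘ n ∘ g(a ∘ (c ∘ a)) ∘ c ∘ a ∘ n
  Simplify inside:  g(a ∘ (c ∘ a))  →  g(a ∘ a ∘ c)
  Units out:  drop n (×2)
  Sort arguments:  a ∘ a ∘ a ∘ b ∘ c ∘ g(a ∘ a ∘ c)

Answer: yes — both canonical forms are a ∘ a ∘ a ∘ b ∘ c ∘ g(a ∘ a ∘ c)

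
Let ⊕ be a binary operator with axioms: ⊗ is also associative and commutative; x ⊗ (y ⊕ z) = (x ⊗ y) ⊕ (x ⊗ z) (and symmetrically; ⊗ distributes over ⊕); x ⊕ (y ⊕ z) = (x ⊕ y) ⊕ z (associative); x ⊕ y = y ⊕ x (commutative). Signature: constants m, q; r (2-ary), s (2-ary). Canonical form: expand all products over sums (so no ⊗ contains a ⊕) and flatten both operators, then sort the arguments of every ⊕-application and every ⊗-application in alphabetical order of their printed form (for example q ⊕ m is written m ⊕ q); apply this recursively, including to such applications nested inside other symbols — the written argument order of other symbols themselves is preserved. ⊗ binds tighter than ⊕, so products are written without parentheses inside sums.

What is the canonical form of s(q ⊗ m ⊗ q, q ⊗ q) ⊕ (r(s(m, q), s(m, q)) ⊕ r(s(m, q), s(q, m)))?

Un-nest:  s(m ⊗ q ⊗ q, q ⊗ q) ⊕ r(s(m, q), s(m, q)) ⊕ r(s(m, q), s(q, m))
Sort arguments:  r(s(m, q), s(m, q)) ⊕ r(s(m, q), s(q, m)) ⊕ s(m ⊗ q ⊗ q, q ⊗ q)

Answer: r(s(m, q), s(m, q)) ⊕ r(s(m, q), s(q, m)) ⊕ s(m ⊗ q ⊗ q, q ⊗ q)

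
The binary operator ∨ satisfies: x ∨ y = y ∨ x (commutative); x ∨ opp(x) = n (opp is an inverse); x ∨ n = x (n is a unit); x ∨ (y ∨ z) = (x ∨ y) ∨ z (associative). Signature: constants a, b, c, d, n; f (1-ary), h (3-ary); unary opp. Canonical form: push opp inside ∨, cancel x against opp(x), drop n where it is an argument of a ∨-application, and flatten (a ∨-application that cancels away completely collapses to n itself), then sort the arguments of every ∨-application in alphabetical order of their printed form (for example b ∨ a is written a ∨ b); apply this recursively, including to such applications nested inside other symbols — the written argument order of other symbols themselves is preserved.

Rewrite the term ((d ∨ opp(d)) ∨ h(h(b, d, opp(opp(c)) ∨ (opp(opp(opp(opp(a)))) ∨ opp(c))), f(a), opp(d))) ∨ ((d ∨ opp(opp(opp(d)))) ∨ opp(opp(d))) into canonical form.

Push opp inside:  distribute opp over ∨ and collapse double opp
Collect terms:  d ∨ h(h(b, d, a), f(a), opp(d))

Answer: d ∨ h(h(b, d, a), f(a), opp(d))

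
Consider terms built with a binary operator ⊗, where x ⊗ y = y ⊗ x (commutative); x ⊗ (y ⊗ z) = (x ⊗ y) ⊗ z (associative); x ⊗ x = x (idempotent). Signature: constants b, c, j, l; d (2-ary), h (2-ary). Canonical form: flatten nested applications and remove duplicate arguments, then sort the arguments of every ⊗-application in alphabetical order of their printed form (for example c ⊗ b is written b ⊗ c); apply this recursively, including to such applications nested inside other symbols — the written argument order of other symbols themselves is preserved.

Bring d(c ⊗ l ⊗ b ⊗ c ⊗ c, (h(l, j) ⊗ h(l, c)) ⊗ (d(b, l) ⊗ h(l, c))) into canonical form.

Descend into:  (h(l, j) ⊗ h(l, c)) ⊗ (d(b, l) ⊗ h(l, c))
Un-nest:  h(l, j) ⊗ h(l, c) ⊗ d(b, l) ⊗ h(l, c)
Deduplicate:  drop duplicate h(l, c)
Order the arguments:  d(b, l) ⊗ h(l, c) ⊗ h(l, j)
Reassemble:  d(b ⊗ c ⊗ l, d(b, l) ⊗ h(l, c) ⊗ h(l, j))

Answer: d(b ⊗ c ⊗ l, d(b, l) ⊗ h(l, c) ⊗ h(l, j))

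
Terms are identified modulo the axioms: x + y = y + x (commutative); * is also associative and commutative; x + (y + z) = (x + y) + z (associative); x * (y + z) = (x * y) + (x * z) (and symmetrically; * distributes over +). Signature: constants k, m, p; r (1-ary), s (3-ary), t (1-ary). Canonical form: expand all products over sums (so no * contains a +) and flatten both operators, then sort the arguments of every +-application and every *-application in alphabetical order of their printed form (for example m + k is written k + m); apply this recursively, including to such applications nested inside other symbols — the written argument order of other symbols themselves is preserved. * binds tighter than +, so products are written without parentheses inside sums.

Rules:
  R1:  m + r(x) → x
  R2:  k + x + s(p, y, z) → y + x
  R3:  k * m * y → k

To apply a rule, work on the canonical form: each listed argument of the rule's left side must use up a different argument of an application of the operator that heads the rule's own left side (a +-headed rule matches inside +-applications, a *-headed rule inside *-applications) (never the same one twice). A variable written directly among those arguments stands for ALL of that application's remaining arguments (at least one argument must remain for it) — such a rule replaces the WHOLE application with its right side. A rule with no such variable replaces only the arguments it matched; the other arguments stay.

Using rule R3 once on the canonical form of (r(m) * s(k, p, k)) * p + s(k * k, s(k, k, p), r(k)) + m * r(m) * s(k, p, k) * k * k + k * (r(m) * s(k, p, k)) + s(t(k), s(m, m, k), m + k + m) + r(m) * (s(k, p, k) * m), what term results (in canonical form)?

Canonical form:  k * k * m * r(m) * s(k, p, k) + k * r(m) * s(k, p, k) + m * r(m) * s(k, p, k) + p * r(m) * s(k, p, k) + s(k * k, s(k, k, p), r(k)) + s(t(k), s(m, m, k), k + m + m)
R3 matches:  uses k, m;  y := k * r(m) * s(k, p, k)
Every leftover argument binds to the variable; the entire application is replaced.
New term:  k + k * r(m) * s(k, p, k) + m * r(m) * s(k, p, k) + p * r(m) * s(k, p, k) + s(k * k, s(k, k, p), r(k)) + s(t(k), s(m, m, k), k + m + m)

Answer: k + k * r(m) * s(k, p, k) + m * r(m) * s(k, p, k) + p * r(m) * s(k, p, k) + s(k * k, s(k, k, p), r(k)) + s(t(k), s(m, m, k), k + m + m)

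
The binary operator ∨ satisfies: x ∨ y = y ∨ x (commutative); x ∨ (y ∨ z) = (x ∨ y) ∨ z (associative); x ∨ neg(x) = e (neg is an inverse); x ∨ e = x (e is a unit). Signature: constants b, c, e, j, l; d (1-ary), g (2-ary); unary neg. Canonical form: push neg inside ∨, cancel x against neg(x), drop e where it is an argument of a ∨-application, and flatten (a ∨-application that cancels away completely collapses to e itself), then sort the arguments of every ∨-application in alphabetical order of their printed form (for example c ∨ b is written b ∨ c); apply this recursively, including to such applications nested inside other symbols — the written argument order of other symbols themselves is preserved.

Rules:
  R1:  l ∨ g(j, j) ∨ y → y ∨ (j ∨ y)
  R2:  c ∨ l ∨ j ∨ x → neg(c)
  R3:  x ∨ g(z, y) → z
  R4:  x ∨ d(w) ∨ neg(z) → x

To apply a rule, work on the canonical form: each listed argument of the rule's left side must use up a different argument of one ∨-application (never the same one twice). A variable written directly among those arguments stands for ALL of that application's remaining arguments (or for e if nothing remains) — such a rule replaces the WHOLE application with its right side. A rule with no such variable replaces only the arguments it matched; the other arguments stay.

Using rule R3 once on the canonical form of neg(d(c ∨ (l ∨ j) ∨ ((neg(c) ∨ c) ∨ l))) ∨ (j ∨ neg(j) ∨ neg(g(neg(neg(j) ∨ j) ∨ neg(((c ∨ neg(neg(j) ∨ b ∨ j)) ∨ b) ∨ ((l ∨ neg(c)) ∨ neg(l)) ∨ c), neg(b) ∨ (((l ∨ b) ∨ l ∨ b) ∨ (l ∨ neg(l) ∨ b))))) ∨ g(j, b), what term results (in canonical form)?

Canonical form:  g(j, b) ∨ neg(d(c ∨ j ∨ l ∨ l)) ∨ neg(g(neg(c), b ∨ b ∨ l ∨ l))
Match R3:  consume g(j, b);  x := neg(d(c ∨ j ∨ l ∨ l)) ∨ neg(g(neg(c), b ∨ b ∨ l ∨ l)), y := b, z := j
The extension variable absorbs all remaining arguments, so the whole application is rewritten.
New term:  j

Answer: j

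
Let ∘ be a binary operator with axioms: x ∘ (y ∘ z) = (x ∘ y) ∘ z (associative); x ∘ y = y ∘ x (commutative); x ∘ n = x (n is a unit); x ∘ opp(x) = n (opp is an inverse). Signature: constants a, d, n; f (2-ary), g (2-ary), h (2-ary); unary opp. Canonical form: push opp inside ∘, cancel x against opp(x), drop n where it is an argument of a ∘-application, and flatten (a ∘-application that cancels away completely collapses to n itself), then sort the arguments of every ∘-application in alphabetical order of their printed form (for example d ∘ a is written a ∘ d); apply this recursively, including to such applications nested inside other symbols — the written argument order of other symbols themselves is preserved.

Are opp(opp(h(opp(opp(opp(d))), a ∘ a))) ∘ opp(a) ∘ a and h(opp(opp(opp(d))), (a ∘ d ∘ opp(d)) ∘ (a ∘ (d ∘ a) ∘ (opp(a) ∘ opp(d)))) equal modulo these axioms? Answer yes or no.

Left:  opp(opp(h(opp(opp(opp(d))), a ∘ a))) ∘ opp(a) ∘ a
  Push opp inside:  distribute opp over ∘ and collapse double opp
  Inverses cancel:  a cancels
  Combine occurrences:  h(opp(d), a ∘ a)
Right:  h(opp(opp(opp(d))), (a ∘ d ∘ opp(d)) ∘ (a ∘ (d ∘ a) ∘ (opp(a) ∘ opp(d))))
  Work inside:  (a ∘ d ∘ opp(d)) ∘ (a ∘ (d ∘ a) ∘ (opp(a) ∘ opp(d)))
  Cancel inverse pairs:  d cancels
  Collect:  a ∘ a
  Reassemble:  h(opp(d), a ∘ a)

Answer: yes — both canonical forms are h(opp(d), a ∘ a)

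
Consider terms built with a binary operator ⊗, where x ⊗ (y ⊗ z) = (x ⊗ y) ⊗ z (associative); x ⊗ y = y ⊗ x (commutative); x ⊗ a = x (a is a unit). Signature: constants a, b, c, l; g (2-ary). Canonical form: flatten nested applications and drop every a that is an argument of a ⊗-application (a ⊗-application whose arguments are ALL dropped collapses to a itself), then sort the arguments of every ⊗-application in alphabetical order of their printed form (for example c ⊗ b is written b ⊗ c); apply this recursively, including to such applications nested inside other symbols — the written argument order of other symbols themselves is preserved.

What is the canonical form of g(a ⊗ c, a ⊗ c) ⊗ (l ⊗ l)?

Flatten:  g(a ⊗ c, a ⊗ c) ⊗ l ⊗ l
Simplify inside:  g(a ⊗ c, a ⊗ c)  →  g(c, c)
Sort:  g(c, c) ⊗ l ⊗ l

Answer: g(c, c) ⊗ l ⊗ l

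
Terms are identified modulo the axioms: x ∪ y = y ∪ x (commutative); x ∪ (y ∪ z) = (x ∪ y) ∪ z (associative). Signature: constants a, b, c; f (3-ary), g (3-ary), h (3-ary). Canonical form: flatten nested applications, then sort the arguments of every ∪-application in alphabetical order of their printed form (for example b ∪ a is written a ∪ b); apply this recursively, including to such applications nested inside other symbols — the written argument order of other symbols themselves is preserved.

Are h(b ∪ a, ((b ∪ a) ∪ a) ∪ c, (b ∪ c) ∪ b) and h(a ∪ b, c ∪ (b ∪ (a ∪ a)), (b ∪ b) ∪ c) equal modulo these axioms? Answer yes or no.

Answer: yes — both canonical forms are h(a ∪ b, a ∪ a ∪ b ∪ c, b ∪ b ∪ c)

Derivation:
Left:  h(b ∪ a, ((b ∪ a) ∪ a) ∪ c, (b ∪ c) ∪ b)
  Focus inside:  ((b ∪ a) ∪ a) ∪ c
  Flatten:  b ∪ a ∪ a ∪ c
  Order the arguments:  a ∪ a ∪ b ∪ c
  Put back:  h(a ∪ b, a ∪ a ∪ b ∪ c, b ∪ b ∪ c)
Right:  h(a ∪ b, c ∪ (b ∪ (a ∪ a)), (b ∪ b) ∪ c)
  Descend into:  c ∪ (b ∪ (a ∪ a))
  Merge nested applications:  c ∪ b ∪ a ∪ a
  Order the arguments:  a ∪ a ∪ b ∪ c
  Rebuild:  h(a ∪ b, a ∪ a ∪ b ∪ c, b ∪ b ∪ c)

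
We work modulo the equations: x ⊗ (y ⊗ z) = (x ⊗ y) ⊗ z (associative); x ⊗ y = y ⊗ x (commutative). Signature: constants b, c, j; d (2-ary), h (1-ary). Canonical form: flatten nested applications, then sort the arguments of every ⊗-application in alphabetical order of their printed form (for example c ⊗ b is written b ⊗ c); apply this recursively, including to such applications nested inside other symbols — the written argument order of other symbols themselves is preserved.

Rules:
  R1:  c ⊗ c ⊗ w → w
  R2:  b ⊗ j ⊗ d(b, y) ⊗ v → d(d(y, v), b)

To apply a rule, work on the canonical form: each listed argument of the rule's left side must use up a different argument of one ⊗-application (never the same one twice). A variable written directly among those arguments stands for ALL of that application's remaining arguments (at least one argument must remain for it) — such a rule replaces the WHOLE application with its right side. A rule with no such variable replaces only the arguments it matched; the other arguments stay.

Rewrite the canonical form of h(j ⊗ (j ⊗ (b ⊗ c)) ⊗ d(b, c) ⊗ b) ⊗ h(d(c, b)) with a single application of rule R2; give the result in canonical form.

Answer: h(d(c, b)) ⊗ h(d(d(c, b ⊗ c ⊗ j), b))

Derivation:
Canonical form:  h(b ⊗ b ⊗ c ⊗ d(b, c) ⊗ j ⊗ j) ⊗ h(d(c, b))
R2 matches:  uses b, d(b, c), j;  v := b ⊗ c ⊗ j, y := c
The variable takes the whole remainder — replace the entire application.
Result:  h(d(c, b)) ⊗ h(d(d(c, b ⊗ c ⊗ j), b))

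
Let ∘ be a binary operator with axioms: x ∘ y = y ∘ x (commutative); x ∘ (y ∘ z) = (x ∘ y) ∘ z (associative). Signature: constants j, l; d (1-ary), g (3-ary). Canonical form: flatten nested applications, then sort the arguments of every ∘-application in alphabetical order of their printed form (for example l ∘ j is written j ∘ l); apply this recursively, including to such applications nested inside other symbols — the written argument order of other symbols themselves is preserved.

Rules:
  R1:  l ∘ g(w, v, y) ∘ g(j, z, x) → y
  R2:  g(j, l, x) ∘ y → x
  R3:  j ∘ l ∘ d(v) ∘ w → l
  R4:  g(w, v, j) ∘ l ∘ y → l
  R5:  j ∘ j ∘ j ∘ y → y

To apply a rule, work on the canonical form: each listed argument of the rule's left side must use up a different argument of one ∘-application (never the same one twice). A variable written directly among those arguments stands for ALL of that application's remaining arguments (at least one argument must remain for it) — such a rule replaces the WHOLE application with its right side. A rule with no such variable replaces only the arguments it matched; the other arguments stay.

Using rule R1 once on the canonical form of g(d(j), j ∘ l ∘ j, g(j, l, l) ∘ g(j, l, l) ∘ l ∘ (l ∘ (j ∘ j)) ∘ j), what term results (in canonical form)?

Canonical form:  g(d(j), j ∘ j ∘ l, g(j, l, l) ∘ g(j, l, l) ∘ j ∘ j ∘ j ∘ l ∘ l)
Apply R1:  consuming g(j, l, l), g(j, l, l), l;  v := l, w := j, x := l, y := l, z := l
New term:  g(d(j), j ∘ j ∘ l, j ∘ j ∘ j ∘ l ∘ l)

Answer: g(d(j), j ∘ j ∘ l, j ∘ j ∘ j ∘ l ∘ l)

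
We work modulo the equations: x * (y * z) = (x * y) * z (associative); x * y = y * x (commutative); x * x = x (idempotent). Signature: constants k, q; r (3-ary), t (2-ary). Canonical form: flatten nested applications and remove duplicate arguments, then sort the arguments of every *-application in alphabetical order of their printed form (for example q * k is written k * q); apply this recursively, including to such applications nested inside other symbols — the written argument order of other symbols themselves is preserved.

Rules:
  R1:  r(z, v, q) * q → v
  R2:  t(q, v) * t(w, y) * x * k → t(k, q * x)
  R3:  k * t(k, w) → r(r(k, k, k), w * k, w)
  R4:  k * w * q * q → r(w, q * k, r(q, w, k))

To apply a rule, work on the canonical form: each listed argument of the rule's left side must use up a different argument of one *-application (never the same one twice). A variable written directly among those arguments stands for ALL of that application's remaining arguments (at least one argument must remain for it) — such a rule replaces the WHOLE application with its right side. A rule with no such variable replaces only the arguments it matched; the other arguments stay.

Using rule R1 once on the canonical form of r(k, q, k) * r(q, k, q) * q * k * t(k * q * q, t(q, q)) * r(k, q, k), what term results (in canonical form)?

Answer: k * r(k, q, k) * t(k * q, t(q, q))

Derivation:
Canonical form:  k * q * r(k, q, k) * r(q, k, q) * t(k * q, t(q, q))
Apply R1:  consuming q, r(q, k, q);  v := k, z := q
Result:  k * r(k, q, k) * t(k * q, t(q, q))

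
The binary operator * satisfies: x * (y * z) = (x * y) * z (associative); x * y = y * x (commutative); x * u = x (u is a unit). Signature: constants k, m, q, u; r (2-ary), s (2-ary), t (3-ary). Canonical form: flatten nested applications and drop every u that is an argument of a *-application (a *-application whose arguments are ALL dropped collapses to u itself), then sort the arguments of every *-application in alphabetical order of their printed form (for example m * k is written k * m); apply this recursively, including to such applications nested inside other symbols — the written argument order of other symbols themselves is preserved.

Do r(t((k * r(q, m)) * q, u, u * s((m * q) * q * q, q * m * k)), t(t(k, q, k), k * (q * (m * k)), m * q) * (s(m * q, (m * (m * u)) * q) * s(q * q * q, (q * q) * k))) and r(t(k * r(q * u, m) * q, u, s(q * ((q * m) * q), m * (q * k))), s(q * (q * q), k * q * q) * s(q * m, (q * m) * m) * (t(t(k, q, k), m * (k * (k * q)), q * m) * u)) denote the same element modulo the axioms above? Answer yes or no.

Answer: yes — both canonical forms are r(t(k * q * r(q, m), u, s(m * q * q * q, k * m * q)), s(m * q, m * m * q) * s(q * q * q, k * q * q) * t(t(k, q, k), k * k * m * q, m * q))

Derivation:
Left:  r(t((k * r(q, m)) * q, u, u * s((m * q) * q * q, q * m * k)), t(t(k, q, k), k * (q * (m * k)), m * q) * (s(m * q, (m * (m * u)) * q) * s(q * q * q, (q * q) * k)))
  Descend into:  t(t(k, q, k), k * (q * (m * k)), m * q) * (s(m * q, (m * (m * u)) * q) * s(q * q * q, (q * q) * k))
  Un-nest:  t(t(k, q, k), k * (q * (m * k)), m * q) * s(m * q, (m * (m * u)) * q) * s(q * q * q, (q * q) * k)
  Inside:  t(t(k, q, k), k * (q * (m * k)), m * q)  →  t(t(k, q, k), k * k * m * q, m * q)
  Simplify inside:  s(m * q, (m * (m * u)) * q)  →  s(m * q, m * m * q)
  Inside:  s(q * q * q, (q * q) * k)  →  s(q * q * q, k * q * q)
  Sort arguments:  s(m * q, m * m * q) * s(q * q * q, k * q * q) * t(t(k, q, k), k * k * m * q, m * q)
  Reassemble:  r(t(k * q * r(q, m), u, s(m * q * q * q, k * m * q)), s(m * q, m * m * q) * s(q * q * q, k * q * q) * t(t(k, q, k), k * k * m * q, m * q))
Right:  r(t(k * r(q * u, m) * q, u, s(q * ((q * m) * q), m * (q * k))), s(q * (q * q), k * q * q) * s(q * m, (q * m) * m) * (t(t(k, q, k), m * (k * (k * q)), q * m) * u))
  Work inside:  s(q * (q * q), k * q * q) * s(q * m, (q * m) * m) * (t(t(k, q, k), m * (k * (k * q)), q * m) * u)
  Flatten:  s(q * (q * q), k * q * q) * s(q * m, (q * m) * m) * t(t(k, q, k), m * (k * (k * q)), q * m) * u
  Inside:  s(q * (q * q), k * q * q)  →  s(q * q * q, k * q * q)
  Simplify inside:  s(q * m, (q * m) * m)  →  s(m * q, m * m * q)
  Simplify inside:  t(t(k, q, k), m * (k * (k * q)), q * m)  →  t(t(k, q, k), k * k * m * q, m * q)
  Drop the unit:  drop u
  Order the arguments:  s(m * q, m * m * q) * s(q * q * q, k * q * q) * t(t(k, q, k), k * k * m * q, m * q)
  Put back:  r(t(k * q * r(q, m), u, s(m * q * q * q, k * m * q)), s(m * q, m * m * q) * s(q * q * q, k * q * q) * t(t(k, q, k), k * k * m * q, m * q))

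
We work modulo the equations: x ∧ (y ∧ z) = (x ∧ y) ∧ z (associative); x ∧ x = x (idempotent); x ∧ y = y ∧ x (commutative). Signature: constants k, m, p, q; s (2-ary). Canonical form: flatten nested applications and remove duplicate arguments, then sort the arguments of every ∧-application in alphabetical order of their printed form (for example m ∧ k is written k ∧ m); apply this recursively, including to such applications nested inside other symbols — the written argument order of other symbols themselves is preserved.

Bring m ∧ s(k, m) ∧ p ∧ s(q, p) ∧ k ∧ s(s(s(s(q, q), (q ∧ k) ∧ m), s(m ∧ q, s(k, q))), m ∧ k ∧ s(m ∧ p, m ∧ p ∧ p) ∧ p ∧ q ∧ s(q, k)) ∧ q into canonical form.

Answer: k ∧ m ∧ p ∧ q ∧ s(k, m) ∧ s(q, p) ∧ s(s(s(s(q, q), k ∧ m ∧ q), s(m ∧ q, s(k, q))), k ∧ m ∧ p ∧ q ∧ s(m ∧ p, m ∧ p) ∧ s(q, k))

Derivation:
Simplify inside:  s(s(s(s(q, q), (q ∧ k) ∧ m), s(m ∧ q, s(k, q))), m ∧ k ∧ s(m ∧ p, m ∧ p ∧ p) ∧ p ∧ q ∧ s(q, k))  →  s(s(s(s(q, q), k ∧ m ∧ q), s(m ∧ q, s(k, q))), k ∧ m ∧ p ∧ q ∧ s(m ∧ p, m ∧ p) ∧ s(q, k))
Sort:  k ∧ m ∧ p ∧ q ∧ s(k, m) ∧ s(q, p) ∧ s(s(s(s(q, q), k ∧ m ∧ q), s(m ∧ q, s(k, q))), k ∧ m ∧ p ∧ q ∧ s(m ∧ p, m ∧ p) ∧ s(q, k))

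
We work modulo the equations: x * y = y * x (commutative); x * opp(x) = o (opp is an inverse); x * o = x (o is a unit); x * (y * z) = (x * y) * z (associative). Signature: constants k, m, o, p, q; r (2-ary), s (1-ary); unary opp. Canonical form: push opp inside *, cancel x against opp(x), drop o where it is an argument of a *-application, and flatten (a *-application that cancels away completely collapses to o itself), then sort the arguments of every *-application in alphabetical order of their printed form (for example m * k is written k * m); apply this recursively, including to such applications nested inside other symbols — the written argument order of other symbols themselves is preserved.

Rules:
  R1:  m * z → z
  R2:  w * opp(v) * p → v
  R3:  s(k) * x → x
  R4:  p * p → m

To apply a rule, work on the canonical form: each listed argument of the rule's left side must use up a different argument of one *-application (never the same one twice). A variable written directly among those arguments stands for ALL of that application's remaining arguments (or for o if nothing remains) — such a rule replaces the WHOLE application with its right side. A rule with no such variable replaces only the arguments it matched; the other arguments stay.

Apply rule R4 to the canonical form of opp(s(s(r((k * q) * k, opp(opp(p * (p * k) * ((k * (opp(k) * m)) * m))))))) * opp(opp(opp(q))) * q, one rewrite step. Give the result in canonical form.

Answer: opp(s(s(r(k * k * q, k * m * m * m))))

Derivation:
Canonical form:  opp(s(s(r(k * k * q, k * m * m * p * p))))
Apply R4:  consuming p, p
New term:  opp(s(s(r(k * k * q, k * m * m * m))))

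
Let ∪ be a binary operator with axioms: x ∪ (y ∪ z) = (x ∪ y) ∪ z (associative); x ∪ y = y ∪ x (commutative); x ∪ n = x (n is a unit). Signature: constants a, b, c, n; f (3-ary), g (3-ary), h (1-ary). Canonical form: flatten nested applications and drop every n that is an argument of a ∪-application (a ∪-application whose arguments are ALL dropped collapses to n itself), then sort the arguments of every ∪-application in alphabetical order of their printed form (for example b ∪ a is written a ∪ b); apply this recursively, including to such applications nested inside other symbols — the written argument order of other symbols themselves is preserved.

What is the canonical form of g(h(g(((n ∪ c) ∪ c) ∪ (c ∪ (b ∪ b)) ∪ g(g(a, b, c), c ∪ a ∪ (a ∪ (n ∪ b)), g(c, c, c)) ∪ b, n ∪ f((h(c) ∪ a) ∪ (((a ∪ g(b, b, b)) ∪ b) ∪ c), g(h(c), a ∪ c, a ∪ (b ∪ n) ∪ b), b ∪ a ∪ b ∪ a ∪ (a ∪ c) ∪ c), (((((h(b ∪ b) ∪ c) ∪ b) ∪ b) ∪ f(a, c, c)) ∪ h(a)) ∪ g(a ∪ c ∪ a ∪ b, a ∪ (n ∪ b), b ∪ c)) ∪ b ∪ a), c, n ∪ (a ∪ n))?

Answer: g(h(a ∪ b ∪ g(b ∪ b ∪ b ∪ c ∪ c ∪ c ∪ g(g(a, b, c), a ∪ a ∪ b ∪ c, g(c, c, c)), f(a ∪ a ∪ b ∪ c ∪ g(b, b, b) ∪ h(c), g(h(c), a ∪ c, a ∪ b ∪ b), a ∪ a ∪ a ∪ b ∪ b ∪ c ∪ c), b ∪ b ∪ c ∪ f(a, c, c) ∪ g(a ∪ a ∪ b ∪ c, a ∪ b, b ∪ c) ∪ h(a) ∪ h(b ∪ b))), c, a)

Derivation:
Focus inside:  g(((n ∪ c) ∪ c) ∪ (c ∪ (b ∪ b)) ∪ g(g(a, b, c), c ∪ a ∪ (a ∪ (n ∪ b)), g(c, c, c)) ∪ b, n ∪ f((h(c) ∪ a) ∪ (((a ∪ g(b, b, b)) ∪ b) ∪ c), g(h(c), a ∪ c, a ∪ (b ∪ n) ∪ b), b ∪ a ∪ b ∪ a ∪ (a ∪ c) ∪ c), (((((h(b ∪ b) ∪ c) ∪ b) ∪ b) ∪ f(a, c, c)) ∪ h(a)) ∪ g(a ∪ c ∪ a ∪ b, a ∪ (n ∪ b), b ∪ c)) ∪ b ∪ a
Inside:  g(((n ∪ c) ∪ c) ∪ (c ∪ (b ∪ b)) ∪ g(g(a, b, c), c ∪ a ∪ (a ∪ (n ∪ b)), g(c, c, c)) ∪ b, n ∪ f((h(c) ∪ a) ∪ (((a ∪ g(b, b, b)) ∪ b) ∪ c), g(h(c), a ∪ c, a ∪ (b ∪ n) ∪ b), b ∪ a ∪ b ∪ a ∪ (a ∪ c) ∪ c), (((((h(b ∪ b) ∪ c) ∪ b) ∪ b) ∪ f(a, c, c)) ∪ h(a)) ∪ g(a ∪ c ∪ a ∪ b, a ∪ (n ∪ b), b ∪ c))  →  g(b ∪ b ∪ b ∪ c ∪ c ∪ c ∪ g(g(a, b, c), a ∪ a ∪ b ∪ c, g(c, c, c)), f(a ∪ a ∪ b ∪ c ∪ g(b, b, b) ∪ h(c), g(h(c), a ∪ c, a ∪ b ∪ b), a ∪ a ∪ a ∪ b ∪ b ∪ c ∪ c), b ∪ b ∪ c ∪ f(a, c, c) ∪ g(a ∪ a ∪ b ∪ c, a ∪ b, b ∪ c) ∪ h(a) ∪ h(b ∪ b))
Sort arguments:  a ∪ b ∪ g(b ∪ b ∪ b ∪ c ∪ c ∪ c ∪ g(g(a, b, c), a ∪ a ∪ b ∪ c, g(c, c, c)), f(a ∪ a ∪ b ∪ c ∪ g(b, b, b) ∪ h(c), g(h(c), a ∪ c, a ∪ b ∪ b), a ∪ a ∪ a ∪ b ∪ b ∪ c ∪ c), b ∪ b ∪ c ∪ f(a, c, c) ∪ g(a ∪ a ∪ b ∪ c, a ∪ b, b ∪ c) ∪ h(a) ∪ h(b ∪ b))
Rebuild:  g(h(a ∪ b ∪ g(b ∪ b ∪ b ∪ c ∪ c ∪ c ∪ g(g(a, b, c), a ∪ a ∪ b ∪ c, g(c, c, c)), f(a ∪ a ∪ b ∪ c ∪ g(b, b, b) ∪ h(c), g(h(c), a ∪ c, a ∪ b ∪ b), a ∪ a ∪ a ∪ b ∪ b ∪ c ∪ c), b ∪ b ∪ c ∪ f(a, c, c) ∪ g(a ∪ a ∪ b ∪ c, a ∪ b, b ∪ c) ∪ h(a) ∪ h(b ∪ b))), c, a)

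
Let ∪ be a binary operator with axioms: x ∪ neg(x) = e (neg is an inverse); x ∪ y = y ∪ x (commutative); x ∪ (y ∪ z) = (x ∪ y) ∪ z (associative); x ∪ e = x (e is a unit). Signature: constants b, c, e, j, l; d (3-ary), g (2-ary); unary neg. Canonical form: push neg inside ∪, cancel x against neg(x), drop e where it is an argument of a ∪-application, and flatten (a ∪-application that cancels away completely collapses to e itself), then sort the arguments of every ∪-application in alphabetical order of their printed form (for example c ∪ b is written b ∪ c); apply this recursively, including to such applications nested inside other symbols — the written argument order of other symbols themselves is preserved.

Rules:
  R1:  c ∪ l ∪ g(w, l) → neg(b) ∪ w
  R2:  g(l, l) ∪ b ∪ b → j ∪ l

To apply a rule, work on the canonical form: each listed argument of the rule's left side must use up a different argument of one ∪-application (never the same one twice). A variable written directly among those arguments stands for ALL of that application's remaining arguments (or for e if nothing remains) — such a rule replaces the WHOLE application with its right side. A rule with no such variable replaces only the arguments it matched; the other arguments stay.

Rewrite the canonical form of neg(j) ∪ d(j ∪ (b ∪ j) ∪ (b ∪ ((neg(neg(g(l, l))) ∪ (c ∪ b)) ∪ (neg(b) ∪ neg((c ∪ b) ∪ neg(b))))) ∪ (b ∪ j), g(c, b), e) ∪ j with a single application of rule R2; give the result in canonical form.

Canonical form:  d(b ∪ b ∪ b ∪ g(l, l) ∪ j ∪ j ∪ j, g(c, b), e)
Match R2:  consume b, b, g(l, l)
Giving:  d(b ∪ j ∪ j ∪ j ∪ j ∪ l, g(c, b), e)

Answer: d(b ∪ j ∪ j ∪ j ∪ j ∪ l, g(c, b), e)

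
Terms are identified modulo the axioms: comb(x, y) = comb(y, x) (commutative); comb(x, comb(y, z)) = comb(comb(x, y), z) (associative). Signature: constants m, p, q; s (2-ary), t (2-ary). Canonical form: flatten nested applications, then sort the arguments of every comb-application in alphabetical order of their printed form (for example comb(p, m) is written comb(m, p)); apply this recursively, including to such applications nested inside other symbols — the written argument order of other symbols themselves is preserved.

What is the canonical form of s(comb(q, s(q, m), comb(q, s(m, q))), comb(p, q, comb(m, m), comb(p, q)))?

Focus inside:  comb(q, s(q, m), comb(q, s(m, q)))
Flatten:  comb(q, s(q, m), q, s(m, q))
Sort arguments:  comb(q, q, s(m, q), s(q, m))
Put back:  s(comb(q, q, s(m, q), s(q, m)), comb(m, m, p, p, q, q))

Answer: s(comb(q, q, s(m, q), s(q, m)), comb(m, m, p, p, q, q))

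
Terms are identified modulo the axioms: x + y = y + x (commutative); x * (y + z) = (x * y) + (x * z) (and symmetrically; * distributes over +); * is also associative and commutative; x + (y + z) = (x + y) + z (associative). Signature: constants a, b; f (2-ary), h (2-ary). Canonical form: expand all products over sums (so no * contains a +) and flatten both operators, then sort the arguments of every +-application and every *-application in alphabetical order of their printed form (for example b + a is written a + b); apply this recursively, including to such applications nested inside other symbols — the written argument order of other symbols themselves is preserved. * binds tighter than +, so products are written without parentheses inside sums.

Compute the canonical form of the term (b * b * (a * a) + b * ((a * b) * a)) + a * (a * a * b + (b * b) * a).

Distribute:  a * a * b * b + a * a * b * b + a * a * a * b + a * a * b * b
Order the arguments:  a * a * a * b + a * a * b * b + a * a * b * b + a * a * b * b

Answer: a * a * a * b + a * a * b * b + a * a * b * b + a * a * b * b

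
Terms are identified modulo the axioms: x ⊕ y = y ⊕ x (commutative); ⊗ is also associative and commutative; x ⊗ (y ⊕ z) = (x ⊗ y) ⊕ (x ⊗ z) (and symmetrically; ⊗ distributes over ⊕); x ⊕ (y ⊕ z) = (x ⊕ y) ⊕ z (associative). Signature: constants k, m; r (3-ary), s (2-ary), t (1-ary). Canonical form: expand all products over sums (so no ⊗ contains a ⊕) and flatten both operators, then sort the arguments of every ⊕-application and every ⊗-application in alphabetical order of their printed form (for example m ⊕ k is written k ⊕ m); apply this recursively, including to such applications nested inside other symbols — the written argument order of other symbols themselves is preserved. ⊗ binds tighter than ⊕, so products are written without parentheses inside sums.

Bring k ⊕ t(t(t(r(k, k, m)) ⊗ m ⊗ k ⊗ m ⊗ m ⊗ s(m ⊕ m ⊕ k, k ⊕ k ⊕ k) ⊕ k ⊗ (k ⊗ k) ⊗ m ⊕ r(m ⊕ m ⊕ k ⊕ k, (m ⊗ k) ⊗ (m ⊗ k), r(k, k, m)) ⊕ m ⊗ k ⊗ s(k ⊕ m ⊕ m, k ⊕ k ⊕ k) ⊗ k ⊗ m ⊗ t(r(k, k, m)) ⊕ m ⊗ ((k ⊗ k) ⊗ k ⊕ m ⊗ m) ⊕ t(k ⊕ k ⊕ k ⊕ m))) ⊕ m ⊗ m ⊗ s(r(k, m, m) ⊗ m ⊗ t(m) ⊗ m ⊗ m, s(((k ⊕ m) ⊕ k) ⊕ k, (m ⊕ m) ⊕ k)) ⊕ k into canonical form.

Answer: k ⊕ k ⊕ m ⊗ m ⊗ s(m ⊗ m ⊗ m ⊗ r(k, m, m) ⊗ t(m), s(k ⊕ k ⊕ k ⊕ m, k ⊕ m ⊕ m)) ⊕ t(t(k ⊗ k ⊗ k ⊗ m ⊕ k ⊗ k ⊗ k ⊗ m ⊕ k ⊗ k ⊗ m ⊗ m ⊗ s(k ⊕ m ⊕ m, k ⊕ k ⊕ k) ⊗ t(r(k, k, m)) ⊕ k ⊗ m ⊗ m ⊗ m ⊗ s(k ⊕ m ⊕ m, k ⊕ k ⊕ k) ⊗ t(r(k, k, m)) ⊕ m ⊗ m ⊗ m ⊕ r(k ⊕ k ⊕ m ⊕ m, k ⊗ k ⊗ m ⊗ m, r(k, k, m)) ⊕ t(k ⊕ k ⊕ k ⊕ m)))

Derivation:
Expand products over sums:  k ⊕ t(t(k ⊗ k ⊗ k ⊗ m ⊕ k ⊗ k ⊗ k ⊗ m ⊕ k ⊗ k ⊗ m ⊗ m ⊗ s(k ⊕ m ⊕ m, k ⊕ k ⊕ k) ⊗ t(r(k, k, m)) ⊕ k ⊗ m ⊗ m ⊗ m ⊗ s(k ⊕ m ⊕ m, k ⊕ k ⊕ k) ⊗ t(r(k, k, m)) ⊕ m ⊗ m ⊗ m ⊕ r(k ⊕ k ⊕ m ⊕ m, k ⊗ k ⊗ m ⊗ m, r(k, k, m)) ⊕ t(k ⊕ k ⊕ k ⊕ m))) ⊕ m ⊗ m ⊗ s(m ⊗ m ⊗ m ⊗ r(k, m, m) ⊗ t(m), s(k ⊕ k ⊕ k ⊕ m, k ⊕ m ⊕ m)) ⊕ k
Order the arguments:  k ⊕ k ⊕ m ⊗ m ⊗ s(m ⊗ m ⊗ m ⊗ r(k, m, m) ⊗ t(m), s(k ⊕ k ⊕ k ⊕ m, k ⊕ m ⊕ m)) ⊕ t(t(k ⊗ k ⊗ k ⊗ m ⊕ k ⊗ k ⊗ k ⊗ m ⊕ k ⊗ k ⊗ m ⊗ m ⊗ s(k ⊕ m ⊕ m, k ⊕ k ⊕ k) ⊗ t(r(k, k, m)) ⊕ k ⊗ m ⊗ m ⊗ m ⊗ s(k ⊕ m ⊕ m, k ⊕ k ⊕ k) ⊗ t(r(k, k, m)) ⊕ m ⊗ m ⊗ m ⊕ r(k ⊕ k ⊕ m ⊕ m, k ⊗ k ⊗ m ⊗ m, r(k, k, m)) ⊕ t(k ⊕ k ⊕ k ⊕ m)))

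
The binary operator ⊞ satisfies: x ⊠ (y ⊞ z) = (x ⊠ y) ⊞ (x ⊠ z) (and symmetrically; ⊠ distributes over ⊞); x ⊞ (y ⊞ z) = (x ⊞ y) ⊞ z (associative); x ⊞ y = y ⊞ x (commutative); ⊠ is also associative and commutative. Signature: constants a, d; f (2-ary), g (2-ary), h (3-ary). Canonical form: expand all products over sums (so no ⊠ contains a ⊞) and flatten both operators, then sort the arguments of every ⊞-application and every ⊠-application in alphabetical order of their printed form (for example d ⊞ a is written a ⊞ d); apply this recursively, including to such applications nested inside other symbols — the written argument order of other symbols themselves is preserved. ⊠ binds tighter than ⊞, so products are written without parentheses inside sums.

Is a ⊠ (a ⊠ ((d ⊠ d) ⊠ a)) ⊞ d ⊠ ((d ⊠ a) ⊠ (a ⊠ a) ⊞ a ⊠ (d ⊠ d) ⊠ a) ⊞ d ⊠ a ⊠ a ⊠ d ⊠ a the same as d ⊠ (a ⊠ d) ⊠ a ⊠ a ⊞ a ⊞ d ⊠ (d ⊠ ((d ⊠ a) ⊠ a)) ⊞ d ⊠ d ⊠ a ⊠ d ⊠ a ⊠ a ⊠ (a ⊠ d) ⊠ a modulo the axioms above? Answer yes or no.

Answer: no — a ⊠ a ⊠ a ⊠ d ⊠ d ⊞ a ⊠ a ⊠ a ⊠ d ⊠ d ⊞ a ⊠ a ⊠ a ⊠ d ⊠ d ⊞ a ⊠ a ⊠ d ⊠ d ⊠ d vs a ⊞ a ⊠ a ⊠ a ⊠ a ⊠ a ⊠ d ⊠ d ⊠ d ⊠ d ⊞ a ⊠ a ⊠ a ⊠ d ⊠ d ⊞ a ⊠ a ⊠ d ⊠ d ⊠ d

Derivation:
Left:  a ⊠ (a ⊠ ((d ⊠ d) ⊠ a)) ⊞ d ⊠ ((d ⊠ a) ⊠ (a ⊠ a) ⊞ a ⊠ (d ⊠ d) ⊠ a) ⊞ d ⊠ a ⊠ a ⊠ d ⊠ a
  Expand products over sums:  a ⊠ a ⊠ a ⊠ d ⊠ d ⊞ a ⊠ a ⊠ a ⊠ d ⊠ d ⊞ a ⊠ a ⊠ d ⊠ d ⊠ d ⊞ a ⊠ a ⊠ a ⊠ d ⊠ d
  Order the arguments:  a ⊠ a ⊠ a ⊠ d ⊠ d ⊞ a ⊠ a ⊠ a ⊠ d ⊠ d ⊞ a ⊠ a ⊠ a ⊠ d ⊠ d ⊞ a ⊠ a ⊠ d ⊠ d ⊠ d
Right:  d ⊠ (a ⊠ d) ⊠ a ⊠ a ⊞ a ⊞ d ⊠ (d ⊠ ((d ⊠ a) ⊠ a)) ⊞ d ⊠ d ⊠ a ⊠ d ⊠ a ⊠ a ⊠ (a ⊠ d) ⊠ a
  Un-nest:  a ⊠ a ⊠ a ⊠ d ⊠ d ⊞ a ⊞ a ⊠ a ⊠ d ⊠ d ⊠ d ⊞ a ⊠ a ⊠ a ⊠ a ⊠ a ⊠ d ⊠ d ⊠ d ⊠ d
  Sort:  a ⊞ a ⊠ a ⊠ a ⊠ a ⊠ a ⊠ d ⊠ d ⊠ d ⊠ d ⊞ a ⊠ a ⊠ a ⊠ d ⊠ d ⊞ a ⊠ a ⊠ d ⊠ d ⊠ d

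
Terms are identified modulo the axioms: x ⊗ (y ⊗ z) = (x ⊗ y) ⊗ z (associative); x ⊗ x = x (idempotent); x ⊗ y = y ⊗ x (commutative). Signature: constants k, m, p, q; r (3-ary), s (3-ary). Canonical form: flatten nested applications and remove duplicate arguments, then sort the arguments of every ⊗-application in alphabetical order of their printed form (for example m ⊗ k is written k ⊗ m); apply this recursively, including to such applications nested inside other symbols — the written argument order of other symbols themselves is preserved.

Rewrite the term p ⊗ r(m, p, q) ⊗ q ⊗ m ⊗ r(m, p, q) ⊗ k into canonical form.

Answer: k ⊗ m ⊗ p ⊗ q ⊗ r(m, p, q)

Derivation:
Drop duplicates:  drop duplicate r(m, p, q)
Sort arguments:  k ⊗ m ⊗ p ⊗ q ⊗ r(m, p, q)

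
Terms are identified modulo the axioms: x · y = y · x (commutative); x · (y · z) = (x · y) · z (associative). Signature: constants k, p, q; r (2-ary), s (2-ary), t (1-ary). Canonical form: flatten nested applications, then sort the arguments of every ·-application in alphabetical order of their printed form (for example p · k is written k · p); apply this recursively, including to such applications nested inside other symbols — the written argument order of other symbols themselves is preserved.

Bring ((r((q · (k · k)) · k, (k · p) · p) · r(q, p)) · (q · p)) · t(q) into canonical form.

Flatten:  r((q · (k · k)) · k, (k · p) · p) · r(q, p) · q · p · t(q)
Simplify inside:  r((q · (k · k)) · k, (k · p) · p)  →  r(k · k · k · q, k · p · p)
Order the arguments:  p · q · r(k · k · k · q, k · p · p) · r(q, p) · t(q)

Answer: p · q · r(k · k · k · q, k · p · p) · r(q, p) · t(q)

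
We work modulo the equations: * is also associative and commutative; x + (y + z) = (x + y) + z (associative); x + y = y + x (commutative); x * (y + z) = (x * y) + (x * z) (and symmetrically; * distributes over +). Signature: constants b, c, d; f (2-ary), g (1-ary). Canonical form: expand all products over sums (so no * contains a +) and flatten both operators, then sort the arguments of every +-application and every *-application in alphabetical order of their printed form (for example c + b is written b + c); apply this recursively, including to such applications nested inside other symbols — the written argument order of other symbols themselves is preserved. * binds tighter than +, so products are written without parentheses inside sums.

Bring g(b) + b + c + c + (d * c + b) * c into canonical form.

Expand products over sums:  g(b) + b + c + c + c * c * d + b * c
Sort arguments:  b + b * c + c + c + c * c * d + g(b)

Answer: b + b * c + c + c + c * c * d + g(b)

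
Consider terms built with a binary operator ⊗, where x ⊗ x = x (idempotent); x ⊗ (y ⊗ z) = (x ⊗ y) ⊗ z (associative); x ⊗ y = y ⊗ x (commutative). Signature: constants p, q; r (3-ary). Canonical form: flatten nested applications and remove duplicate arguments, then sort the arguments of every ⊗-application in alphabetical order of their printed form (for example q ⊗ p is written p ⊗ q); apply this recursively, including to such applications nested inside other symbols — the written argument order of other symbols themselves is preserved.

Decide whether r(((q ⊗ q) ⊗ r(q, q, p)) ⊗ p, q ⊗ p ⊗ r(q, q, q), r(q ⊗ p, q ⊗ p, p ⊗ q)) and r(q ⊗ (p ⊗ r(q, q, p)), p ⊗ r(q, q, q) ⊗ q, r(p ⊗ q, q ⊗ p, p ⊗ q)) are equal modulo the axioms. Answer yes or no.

Left:  r(((q ⊗ q) ⊗ r(q, q, p)) ⊗ p, q ⊗ p ⊗ r(q, q, q), r(q ⊗ p, q ⊗ p, p ⊗ q))
  Work inside:  ((q ⊗ q) ⊗ r(q, q, p)) ⊗ p
  Un-nest:  q ⊗ q ⊗ r(q, q, p) ⊗ p
  Idempotence:  drop duplicate q
  Order the arguments:  p ⊗ q ⊗ r(q, q, p)
  Put back:  r(p ⊗ q ⊗ r(q, q, p), p ⊗ q ⊗ r(q, q, q), r(p ⊗ q, p ⊗ q, p ⊗ q))
Right:  r(q ⊗ (p ⊗ r(q, q, p)), p ⊗ r(q, q, q) ⊗ q, r(p ⊗ q, q ⊗ p, p ⊗ q))
  Work inside:  q ⊗ (p ⊗ r(q, q, p))
  Flatten:  q ⊗ p ⊗ r(q, q, p)
  Sort arguments:  p ⊗ q ⊗ r(q, q, p)
  Reassemble:  r(p ⊗ q ⊗ r(q, q, p), p ⊗ q ⊗ r(q, q, q), r(p ⊗ q, p ⊗ q, p ⊗ q))

Answer: yes — both canonical forms are r(p ⊗ q ⊗ r(q, q, p), p ⊗ q ⊗ r(q, q, q), r(p ⊗ q, p ⊗ q, p ⊗ q))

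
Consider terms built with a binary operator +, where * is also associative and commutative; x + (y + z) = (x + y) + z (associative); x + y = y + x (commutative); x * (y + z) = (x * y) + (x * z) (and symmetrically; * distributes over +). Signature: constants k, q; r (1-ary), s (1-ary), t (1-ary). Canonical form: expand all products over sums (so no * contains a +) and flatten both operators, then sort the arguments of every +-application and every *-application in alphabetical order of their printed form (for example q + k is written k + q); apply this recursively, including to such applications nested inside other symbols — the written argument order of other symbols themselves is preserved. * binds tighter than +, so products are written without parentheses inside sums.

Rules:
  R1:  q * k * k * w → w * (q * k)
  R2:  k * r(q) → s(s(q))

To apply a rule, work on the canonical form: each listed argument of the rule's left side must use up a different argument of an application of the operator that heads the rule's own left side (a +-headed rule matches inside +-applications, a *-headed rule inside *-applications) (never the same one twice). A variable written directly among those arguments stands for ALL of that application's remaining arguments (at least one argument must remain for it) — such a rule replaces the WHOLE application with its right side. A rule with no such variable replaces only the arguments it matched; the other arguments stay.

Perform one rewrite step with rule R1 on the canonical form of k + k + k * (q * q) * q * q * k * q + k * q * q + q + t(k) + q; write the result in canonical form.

Canonical form:  k + k + k * k * q * q * q * q * q + k * q * q + q + q + t(k)
R1 matches:  uses k, k, q;  w := q * q * q * q
Every leftover argument binds to the variable; the entire application is replaced.
Result:  k + k + k * q * q + k * q * q * q * q * q + q + q + t(k)

Answer: k + k + k * q * q + k * q * q * q * q * q + q + q + t(k)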